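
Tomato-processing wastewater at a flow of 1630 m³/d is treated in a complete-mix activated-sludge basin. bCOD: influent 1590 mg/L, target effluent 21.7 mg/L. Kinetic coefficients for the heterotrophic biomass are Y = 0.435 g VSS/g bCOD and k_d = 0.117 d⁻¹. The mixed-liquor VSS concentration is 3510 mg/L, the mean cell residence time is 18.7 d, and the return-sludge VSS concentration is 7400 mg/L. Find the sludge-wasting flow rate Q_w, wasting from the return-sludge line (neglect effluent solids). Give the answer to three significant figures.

Rearranging the biomass balance for a CMAS with decay, V = Y·Q·ΔS·θ_c / [X·(1+k_d θ_c)] = 0.435 × 1630 × (1590 − 21.7) × 18.7 / [3510 × (1 + 0.117 × 18.7)] = 2.08×10^7 / 11190 = 1858 m³.
Q_w = (V·X)/(θ_c X_r) = 1858 × 3510 / (18.7 × 7400) = 47.14 m³/d.

Q_w ≈ 47.1 m³/d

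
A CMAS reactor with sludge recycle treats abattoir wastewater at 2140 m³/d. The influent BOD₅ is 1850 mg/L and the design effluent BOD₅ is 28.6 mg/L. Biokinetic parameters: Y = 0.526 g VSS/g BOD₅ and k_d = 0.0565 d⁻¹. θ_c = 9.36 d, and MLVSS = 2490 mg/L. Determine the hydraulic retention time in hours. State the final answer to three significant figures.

From the SRT design equation V = Y Q (S₀−S) θ_c / [X (1 + k_d θ_c)] = 0.526 × 2140 × (1850 − 28.6) × 9.36 / [2490 × (1 + 0.0565 × 9.36)] = 1.92×10^7 / 3807 = 5041 m³.
τ = V/Q = 5041/2140 = 2.356 d, or 56.53 h.

τ ≈ 56.5 h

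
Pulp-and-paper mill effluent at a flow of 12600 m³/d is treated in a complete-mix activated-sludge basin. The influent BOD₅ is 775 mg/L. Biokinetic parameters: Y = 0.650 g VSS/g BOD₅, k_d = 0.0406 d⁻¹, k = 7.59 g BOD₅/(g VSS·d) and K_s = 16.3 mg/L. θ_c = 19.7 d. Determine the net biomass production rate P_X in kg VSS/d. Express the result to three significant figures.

P_X ≈ 3530 kg VSS/d

Effluent substrate depends only on kinetics and SRT: S = K_s(1 + k_d θ_c) / [θ_c(Yk − k_d) − 1] = 16.3 × (1 + 0.0406 × 19.7) / [19.7 × (0.650 × 7.59 − 0.0406) − 1] = 29.34 / 95.39 = 0.3075 mg/L.
Y_obs = Y / (1 + k_d θ_c) = 0.650 / (1 + 0.0406 × 19.7) = 0.650 / 1.800 = 0.3611.
Substrate removed = Q·(S₀ − S) = 12600 m³/d × (775 − 0.308) g/m³ = 9.76×10^6 g/d = 9761 kg/d.
P_X = Y_obs · Q(S₀ − S) = 0.3611 × 9761 = 3525 kg VSS/d.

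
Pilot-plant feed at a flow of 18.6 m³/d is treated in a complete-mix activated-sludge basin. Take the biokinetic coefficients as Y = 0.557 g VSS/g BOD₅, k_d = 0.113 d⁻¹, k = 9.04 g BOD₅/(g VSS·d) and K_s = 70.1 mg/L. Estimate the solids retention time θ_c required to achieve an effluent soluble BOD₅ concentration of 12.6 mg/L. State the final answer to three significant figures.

θ_c ≈ 1.53 d

Specific growth rate at S = 12.6 mg/L: μ = YkS/(K_s+S) = 0.557·9.04·12.6/(70.1+12.6) = 0.7672 d⁻¹.
θ_c = 1/(μ − k_d) = 1/(0.7672 − 0.113) = 1/0.6542 = 1.529 d.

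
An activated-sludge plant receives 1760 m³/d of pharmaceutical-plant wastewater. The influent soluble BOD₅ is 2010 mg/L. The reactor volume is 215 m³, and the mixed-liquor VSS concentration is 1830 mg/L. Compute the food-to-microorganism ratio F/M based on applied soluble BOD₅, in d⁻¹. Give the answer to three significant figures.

F/M ≈ 8.99 d⁻¹

F/M = Q·S₀ / (V·X) = 1760 × 2010 / (215.0 × 1830) = 8.991 g soluble BOD₅·(g VSS·d)⁻¹.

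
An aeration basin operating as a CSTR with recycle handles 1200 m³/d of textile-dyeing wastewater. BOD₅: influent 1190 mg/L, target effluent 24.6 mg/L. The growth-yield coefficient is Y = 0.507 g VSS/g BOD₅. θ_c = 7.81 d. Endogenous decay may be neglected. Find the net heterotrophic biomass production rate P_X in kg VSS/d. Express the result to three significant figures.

With endogenous decay neglected, the observed yield equals the true yield: Y_obs = Y = 0.507 g VSS/g BOD₅.
ΔS = 1190 − 24.6 = 1165 mg/L, so the substrate removal rate is 1200 × 1165/1000 = 1398 kg BOD₅/d.
P_X = Y_obs · Q(S₀ − S) = 0.5070 × 1398 = 709.0 kg VSS/d.

P_X ≈ 709 kg VSS/d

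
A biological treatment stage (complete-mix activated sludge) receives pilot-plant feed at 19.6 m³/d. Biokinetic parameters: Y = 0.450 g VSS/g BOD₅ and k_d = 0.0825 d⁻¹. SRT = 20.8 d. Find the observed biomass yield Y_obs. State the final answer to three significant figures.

Observed yield with endogenous decay: Y_obs = Y / (1 + k_d·θ_c) = 0.450 / (1 + 0.0825 × 20.8) = 0.450 / 2.716 = 0.1657 g VSS/g BOD₅.

Y_obs ≈ 0.166 g VSS/g BOD₅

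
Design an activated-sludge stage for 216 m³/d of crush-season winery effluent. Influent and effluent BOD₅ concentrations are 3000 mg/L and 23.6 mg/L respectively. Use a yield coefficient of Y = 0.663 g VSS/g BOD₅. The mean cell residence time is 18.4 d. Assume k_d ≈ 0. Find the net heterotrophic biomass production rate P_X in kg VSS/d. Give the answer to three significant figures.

Since k_d ≈ 0, Y_obs = Y = 0.663 g VSS/g BOD₅.
Substrate removed = Q·(S₀ − S) = 216 m³/d × (3000 − 23.6) g/m³ = 6.43×10^5 g/d = 642.9 kg/d.
So the net sludge growth is P_X = 0.6630 × 642.9 = 426.2 kg VSS/d.

P_X ≈ 426 kg VSS/d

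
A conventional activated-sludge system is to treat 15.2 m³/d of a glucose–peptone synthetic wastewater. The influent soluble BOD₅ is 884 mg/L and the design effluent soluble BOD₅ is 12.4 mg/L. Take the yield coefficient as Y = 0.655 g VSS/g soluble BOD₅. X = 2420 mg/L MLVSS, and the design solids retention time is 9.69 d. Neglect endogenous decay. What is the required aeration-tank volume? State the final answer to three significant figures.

With k_d = 0 the design equation reduces to V = Y Q (S₀−S) θ_c / X = 0.655 × 15.2 × (884 − 12.4) × 9.69 / 2420 = 34.75 m³.

V ≈ 34.7 m³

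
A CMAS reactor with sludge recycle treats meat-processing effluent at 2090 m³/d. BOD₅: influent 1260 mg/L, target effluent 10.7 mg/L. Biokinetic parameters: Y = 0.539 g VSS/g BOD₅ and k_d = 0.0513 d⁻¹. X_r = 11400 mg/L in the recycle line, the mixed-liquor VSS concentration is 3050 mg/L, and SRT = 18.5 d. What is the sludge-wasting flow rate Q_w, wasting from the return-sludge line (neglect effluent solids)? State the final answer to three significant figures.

Q_w ≈ 63.3 m³/d

Rearranging the biomass balance for a CMAS with decay, V = Y·Q·ΔS·θ_c / [X·(1+k_d θ_c)] = 0.539 × 2090 × (1260 − 10.7) × 18.5 / [3050 × (1 + 0.0513 × 18.5)] = 2.6×10^7 / 5945 = 4380 m³.
Wasting from the return line (neglecting effluent solids): Q_w = V·X / (θ_c·X_r) = 4380 × 3050 / (18.5 × 11400) = 63.34 m³/d.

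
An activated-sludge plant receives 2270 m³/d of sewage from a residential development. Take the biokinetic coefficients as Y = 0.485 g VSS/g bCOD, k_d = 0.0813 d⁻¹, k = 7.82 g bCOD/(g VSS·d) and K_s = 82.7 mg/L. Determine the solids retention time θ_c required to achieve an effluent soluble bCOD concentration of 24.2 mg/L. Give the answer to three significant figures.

θ_c ≈ 1.29 d

From 1/θ_c = Y·k·S/(K_s + S) − k_d: Y·k·S/(K_s+S) = 0.485 × 7.82 × 24.2 / (82.7 + 24.2) = 0.8586 d⁻¹.
1/θ_c = 0.8586 − 0.0813 = 0.7773 d⁻¹, so θ_c = 1.287 d.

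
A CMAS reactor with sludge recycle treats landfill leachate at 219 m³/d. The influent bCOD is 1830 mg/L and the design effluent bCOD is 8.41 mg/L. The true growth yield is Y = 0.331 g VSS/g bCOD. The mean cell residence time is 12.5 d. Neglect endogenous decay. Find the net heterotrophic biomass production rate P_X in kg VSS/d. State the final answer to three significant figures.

No decay correction is needed, so Y_obs = Y = 0.331.
Q·(S₀ − S) = 219 × (1830 − 8.41) × 10⁻³ = 398.9 kg/d removed.
Net biomass production P_X = Y_obs × Q·(S₀ − S) = 0.3310 × 398.9 = 132.0 kg VSS/d.

P_X ≈ 132 kg VSS/d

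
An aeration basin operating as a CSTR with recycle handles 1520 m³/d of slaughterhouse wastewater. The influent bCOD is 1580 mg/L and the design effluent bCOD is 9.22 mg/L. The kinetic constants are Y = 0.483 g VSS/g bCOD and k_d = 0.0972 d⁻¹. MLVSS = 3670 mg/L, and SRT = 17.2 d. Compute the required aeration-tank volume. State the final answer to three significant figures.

Rearranging the biomass balance for a CMAS with decay, V = Y·Q·ΔS·θ_c / [X·(1+k_d θ_c)] = 0.483 × 1520 × (1580 − 9.22) × 17.2 / [3670 × (1 + 0.0972 × 17.2)] = 1.98×10^7 / 9806 = 2023 m³.

V ≈ 2020 m³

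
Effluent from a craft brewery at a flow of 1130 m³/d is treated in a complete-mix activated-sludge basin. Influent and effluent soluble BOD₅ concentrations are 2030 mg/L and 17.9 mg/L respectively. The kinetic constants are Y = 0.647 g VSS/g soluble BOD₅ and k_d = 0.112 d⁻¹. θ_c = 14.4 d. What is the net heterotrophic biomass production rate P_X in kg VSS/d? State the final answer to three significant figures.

P_X ≈ 563 kg VSS/d

The observed yield is Y_obs = Y/(1 + k_d·θ_c) = 0.647 / (1 + 0.112 × 14.4) = 0.647 / 2.613 = 0.2476 g VSS per g soluble BOD₅ removed.
ΔS = 2030 − 17.9 = 2012 mg/L, so the substrate removal rate is 1130 × 2012/1000 = 2274 kg soluble BOD₅/d.
Biomass produced: P_X = Y_obs·Q·ΔS = 0.2476 × 2274 ≈ 563.0 kg VSS/d.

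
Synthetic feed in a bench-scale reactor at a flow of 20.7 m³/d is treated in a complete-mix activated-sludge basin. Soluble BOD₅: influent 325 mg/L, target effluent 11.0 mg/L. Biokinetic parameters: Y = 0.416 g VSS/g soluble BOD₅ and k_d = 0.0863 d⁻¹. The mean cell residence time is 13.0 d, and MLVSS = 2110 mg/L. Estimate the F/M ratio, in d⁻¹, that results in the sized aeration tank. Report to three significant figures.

F/M ≈ 0.406 d⁻¹

Rearranging the biomass balance for a CMAS with decay, V = Y·Q·ΔS·θ_c / [X·(1+k_d θ_c)] = 0.416 × 20.7 × (325 − 11.0) × 13.0 / [2110 × (1 + 0.0863 × 13.0)] = 3.52×10^4 / 4477 = 7.851 m³.
F/M = Q·S₀ / (V·X) = 20.7 × 325 / (7.851 × 2110) = 0.4061 g soluble BOD₅·(g VSS·d)⁻¹.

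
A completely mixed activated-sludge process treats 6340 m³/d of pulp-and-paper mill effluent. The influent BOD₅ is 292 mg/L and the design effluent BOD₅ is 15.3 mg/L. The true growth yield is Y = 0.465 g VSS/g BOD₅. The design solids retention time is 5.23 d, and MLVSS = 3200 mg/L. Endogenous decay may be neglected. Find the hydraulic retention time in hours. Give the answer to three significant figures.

Biomass mass balance (decay neglected): V·X = Y·Q·(S₀ − S)·θ_c, so V = 0.465 × 6340 × (292 − 15.3) × 5.23 / 3200 = 1333 m³.
HRT = V/Q = 1333 m³ / 6340 m³·d⁻¹ = 0.2103 d × 24 = 5.047 h.

τ ≈ 5.05 h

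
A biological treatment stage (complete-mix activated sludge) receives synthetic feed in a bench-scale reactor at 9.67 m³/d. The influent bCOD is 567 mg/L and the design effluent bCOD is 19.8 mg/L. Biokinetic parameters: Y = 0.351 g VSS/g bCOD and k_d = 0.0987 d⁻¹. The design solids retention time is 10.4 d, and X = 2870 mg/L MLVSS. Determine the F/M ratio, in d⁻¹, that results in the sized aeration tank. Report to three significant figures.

F/M ≈ 0.575 d⁻¹

Steady-state biomass mass balance: V·X·(1 + k_d·θ_c) = Y·Q·(S₀ − S)·θ_c, so V = 0.351 × 9.67 × (567 − 19.8) × 10.4 / [2870 × (1 + 0.0987 × 10.4)] = 1.93×10^4 / 5816 = 3.321 m³.
F/M = Q·S₀ / (V·X) = 9.67 × 567 / (3.321 × 2870) = 0.5752 g bCOD·(g VSS·d)⁻¹.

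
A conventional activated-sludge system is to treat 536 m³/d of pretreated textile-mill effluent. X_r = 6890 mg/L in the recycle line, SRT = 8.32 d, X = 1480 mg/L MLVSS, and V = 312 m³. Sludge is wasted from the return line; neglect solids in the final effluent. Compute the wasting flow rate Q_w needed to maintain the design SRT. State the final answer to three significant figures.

Q_w ≈ 8.06 m³/d

θ_c = V·X/(Q_w·X_r) when wasting from the recycle, so Q_w = V·X/(θ_c·X_r) = 312.0 × 1480 / (8.32 × 6890) = 8.055 m³/d.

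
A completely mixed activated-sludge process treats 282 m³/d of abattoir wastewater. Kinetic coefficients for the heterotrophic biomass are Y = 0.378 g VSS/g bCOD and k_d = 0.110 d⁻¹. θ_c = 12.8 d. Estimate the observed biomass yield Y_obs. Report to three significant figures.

Y_obs ≈ 0.157 g VSS/g bCOD

Observed yield with endogenous decay: Y_obs = Y / (1 + k_d·θ_c) = 0.378 / (1 + 0.110 × 12.8) = 0.378 / 2.408 = 0.1570 g VSS/g bCOD.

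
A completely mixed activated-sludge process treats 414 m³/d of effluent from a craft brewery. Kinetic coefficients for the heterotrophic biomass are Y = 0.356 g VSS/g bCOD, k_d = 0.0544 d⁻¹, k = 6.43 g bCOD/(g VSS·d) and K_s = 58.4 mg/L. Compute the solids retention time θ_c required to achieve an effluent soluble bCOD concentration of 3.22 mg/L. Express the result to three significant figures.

Specific growth rate at S = 3.22 mg/L: μ = YkS/(K_s+S) = 0.356·6.43·3.22/(58.4+3.22) = 0.1196 d⁻¹.
θ_c = 1/(μ − k_d) = 1/(0.1196 − 0.0544) = 1/0.06522 = 15.33 d.

θ_c ≈ 15.3 d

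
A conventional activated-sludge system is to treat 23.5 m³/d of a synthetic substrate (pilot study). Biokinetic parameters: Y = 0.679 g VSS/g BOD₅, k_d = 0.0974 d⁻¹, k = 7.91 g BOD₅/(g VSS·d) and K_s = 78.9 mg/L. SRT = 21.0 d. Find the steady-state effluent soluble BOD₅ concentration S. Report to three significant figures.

For a completely mixed reactor with recycle the Lawrence–McCarty relation gives S = K_s·(1 + k_d·θ_c) / [θ_c·(Y·k − k_d) − 1] = 78.9 × (1 + 0.0974 × 21.0) / [21.0 × (0.679 × 7.91 − 0.0974) − 1] = 240.3 / 109.7 = 2.189 mg/L.

S ≈ 2.19 mg/L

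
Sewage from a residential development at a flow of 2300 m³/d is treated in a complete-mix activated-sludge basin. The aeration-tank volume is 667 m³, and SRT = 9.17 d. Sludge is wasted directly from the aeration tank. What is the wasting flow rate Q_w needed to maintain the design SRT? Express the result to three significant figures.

Q_w ≈ 72.7 m³/d

For wasting at MLVSS concentration, Q_w = V/θ_c = 667.0/9.17 = 72.74 m³/d.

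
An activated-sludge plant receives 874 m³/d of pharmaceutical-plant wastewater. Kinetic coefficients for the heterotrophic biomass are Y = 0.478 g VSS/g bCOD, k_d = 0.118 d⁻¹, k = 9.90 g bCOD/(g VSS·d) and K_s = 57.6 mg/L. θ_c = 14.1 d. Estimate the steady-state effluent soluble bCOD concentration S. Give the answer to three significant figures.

S ≈ 2.40 mg/L

From the Monod/SRT balance for a CMAS, S = K_s·(1+k_d θ_c)/[θ_c·(Y k − k_d) − 1] = 57.6 × (1 + 0.118 × 14.1) / [14.1 × (0.478 × 9.90 − 0.118) − 1] = 153.4 / 64.06 = 2.395 mg/L.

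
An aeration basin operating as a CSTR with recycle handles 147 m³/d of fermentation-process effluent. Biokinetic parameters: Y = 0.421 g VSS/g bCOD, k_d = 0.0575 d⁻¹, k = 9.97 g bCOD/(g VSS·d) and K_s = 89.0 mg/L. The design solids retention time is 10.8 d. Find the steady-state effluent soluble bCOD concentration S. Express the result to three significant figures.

From the Monod/SRT balance for a CMAS, S = K_s·(1+k_d θ_c)/[θ_c·(Y k − k_d) − 1] = 89.0 × (1 + 0.0575 × 10.8) / [10.8 × (0.421 × 9.97 − 0.0575) − 1] = 144.3 / 43.71 = 3.301 mg/L.

S ≈ 3.30 mg/L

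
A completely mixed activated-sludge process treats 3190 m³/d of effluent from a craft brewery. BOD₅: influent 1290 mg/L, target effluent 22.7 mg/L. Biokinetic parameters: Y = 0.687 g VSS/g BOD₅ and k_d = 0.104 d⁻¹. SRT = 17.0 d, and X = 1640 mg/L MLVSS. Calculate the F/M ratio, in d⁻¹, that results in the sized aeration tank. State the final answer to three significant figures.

From the SRT design equation V = Y Q (S₀−S) θ_c / [X (1 + k_d θ_c)] = 0.687 × 3190 × (1290 − 22.7) × 17.0 / [1640 × (1 + 0.104 × 17.0)] = 4.72×10^7 / 4540 = 10401 m³.
Food-to-microorganism ratio F/M = Q S₀ / (V X) = 3190 × 1290 / (10401 × 1640) = 0.2413 d⁻¹.

F/M ≈ 0.241 d⁻¹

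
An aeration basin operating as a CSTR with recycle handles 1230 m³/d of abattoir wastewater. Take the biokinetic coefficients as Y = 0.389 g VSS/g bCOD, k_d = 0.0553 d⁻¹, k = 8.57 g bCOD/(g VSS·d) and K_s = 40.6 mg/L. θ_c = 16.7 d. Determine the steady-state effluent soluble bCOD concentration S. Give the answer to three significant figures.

S ≈ 1.45 mg/L

For a completely mixed reactor with recycle the Lawrence–McCarty relation gives S = K_s·(1 + k_d·θ_c) / [θ_c·(Y·k − k_d) − 1] = 40.6 × (1 + 0.0553 × 16.7) / [16.7 × (0.389 × 8.57 − 0.0553) − 1] = 78.09 / 53.75 = 1.453 mg/L.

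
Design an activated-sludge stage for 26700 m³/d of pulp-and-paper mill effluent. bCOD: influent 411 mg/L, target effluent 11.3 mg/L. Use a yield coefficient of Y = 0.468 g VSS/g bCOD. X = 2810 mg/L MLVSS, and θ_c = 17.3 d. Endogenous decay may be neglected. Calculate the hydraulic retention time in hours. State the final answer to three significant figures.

τ ≈ 27.6 h

Biomass mass balance (decay neglected): V·X = Y·Q·(S₀ − S)·θ_c, so V = 0.468 × 26700 × (411 − 11.3) × 17.3 / 2810 = 30749 m³.
HRT = V/Q = 30749 m³ / 26700 m³·d⁻¹ = 1.152 d × 24 = 27.64 h.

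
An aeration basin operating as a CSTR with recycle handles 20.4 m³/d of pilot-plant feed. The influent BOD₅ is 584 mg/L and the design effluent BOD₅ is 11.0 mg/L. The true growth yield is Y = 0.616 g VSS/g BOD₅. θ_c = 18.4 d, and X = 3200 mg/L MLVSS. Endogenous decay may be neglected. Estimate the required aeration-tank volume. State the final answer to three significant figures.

Biomass mass balance (decay neglected): V·X = Y·Q·(S₀ − S)·θ_c, so V = 0.616 × 20.4 × (584 − 11.0) × 18.4 / 3200 = 41.40 m³.

V ≈ 41.4 m³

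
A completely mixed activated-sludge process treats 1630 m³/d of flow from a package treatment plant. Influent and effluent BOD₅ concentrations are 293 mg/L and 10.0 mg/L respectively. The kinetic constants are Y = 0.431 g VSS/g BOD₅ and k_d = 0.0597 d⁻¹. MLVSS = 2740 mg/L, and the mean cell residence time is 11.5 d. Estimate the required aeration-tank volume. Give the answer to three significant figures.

V ≈ 495 m³

Rearranging the biomass balance for a CMAS with decay, V = Y·Q·ΔS·θ_c / [X·(1+k_d θ_c)] = 0.431 × 1630 × (293 − 10.0) × 11.5 / [2740 × (1 + 0.0597 × 11.5)] = 2.29×10^6 / 4621 = 494.8 m³.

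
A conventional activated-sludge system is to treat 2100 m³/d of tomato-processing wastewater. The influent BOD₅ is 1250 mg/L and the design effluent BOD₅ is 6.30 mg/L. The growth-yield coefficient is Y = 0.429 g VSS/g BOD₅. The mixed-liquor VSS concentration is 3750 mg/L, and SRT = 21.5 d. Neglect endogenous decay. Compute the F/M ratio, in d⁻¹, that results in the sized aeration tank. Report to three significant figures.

Biomass mass balance (decay neglected): V·X = Y·Q·(S₀ − S)·θ_c, so V = 0.429 × 2100 × (1250 − 6.30) × 21.5 / 3750 = 6424 m³.
F/M = Q·S₀ / (V·X) = 2100 × 1250 / (6424 × 3750) = 0.1090 g BOD₅·(g VSS·d)⁻¹.

F/M ≈ 0.109 d⁻¹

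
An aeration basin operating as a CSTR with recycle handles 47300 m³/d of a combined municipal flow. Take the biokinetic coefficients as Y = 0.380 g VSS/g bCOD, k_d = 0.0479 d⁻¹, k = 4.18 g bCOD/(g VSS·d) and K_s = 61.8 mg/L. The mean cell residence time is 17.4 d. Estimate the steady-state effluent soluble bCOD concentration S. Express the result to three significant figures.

Effluent substrate depends only on kinetics and SRT: S = K_s(1 + k_d θ_c) / [θ_c(Yk − k_d) − 1] = 61.8 × (1 + 0.0479 × 17.4) / [17.4 × (0.380 × 4.18 − 0.0479) − 1] = 113.3 / 25.80 = 4.391 mg/L.

S ≈ 4.39 mg/L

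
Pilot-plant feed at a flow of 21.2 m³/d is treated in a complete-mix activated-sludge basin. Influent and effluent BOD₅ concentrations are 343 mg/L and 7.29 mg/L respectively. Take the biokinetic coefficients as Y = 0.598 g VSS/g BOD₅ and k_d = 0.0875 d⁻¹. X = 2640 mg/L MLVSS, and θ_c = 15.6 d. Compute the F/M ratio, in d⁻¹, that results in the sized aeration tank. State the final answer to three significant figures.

F/M ≈ 0.259 d⁻¹

From the SRT design equation V = Y Q (S₀−S) θ_c / [X (1 + k_d θ_c)] = 0.598 × 21.2 × (343 − 7.29) × 15.6 / [2640 × (1 + 0.0875 × 15.6)] = 6.64×10^4 / 6244 = 10.63 m³.
Food-to-microorganism ratio F/M = Q S₀ / (V X) = 21.2 × 343 / (10.63 × 2640) = 0.2590 d⁻¹.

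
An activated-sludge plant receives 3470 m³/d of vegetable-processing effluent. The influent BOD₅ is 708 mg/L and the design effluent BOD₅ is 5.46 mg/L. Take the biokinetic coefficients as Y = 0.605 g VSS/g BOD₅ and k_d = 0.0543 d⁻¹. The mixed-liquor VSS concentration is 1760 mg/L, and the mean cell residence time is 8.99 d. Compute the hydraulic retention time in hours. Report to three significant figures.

From the SRT design equation V = Y Q (S₀−S) θ_c / [X (1 + k_d θ_c)] = 0.605 × 3470 × (708 − 5.46) × 8.99 / [1760 × (1 + 0.0543 × 8.99)] = 1.33×10^7 / 2619 = 5062 m³.
HRT = V/Q = 5062 m³ / 3470 m³·d⁻¹ = 1.459 d × 24 = 35.01 h.

τ ≈ 35.0 h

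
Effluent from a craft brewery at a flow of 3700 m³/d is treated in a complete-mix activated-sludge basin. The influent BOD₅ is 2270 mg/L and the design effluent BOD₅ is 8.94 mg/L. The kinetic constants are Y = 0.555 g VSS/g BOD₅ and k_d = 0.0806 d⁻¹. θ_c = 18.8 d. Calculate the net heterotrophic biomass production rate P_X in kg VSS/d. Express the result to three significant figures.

Y_obs = Y / (1 + k_d θ_c) = 0.555 / (1 + 0.0806 × 18.8) = 0.555 / 2.515 = 0.2207.
Q·(S₀ − S) = 3700 × (2270 − 8.94) × 10⁻³ = 8366 kg/d removed.
Net biomass production P_X = Y_obs × Q·(S₀ − S) = 0.2207 × 8366 = 1846 kg VSS/d.

P_X ≈ 1850 kg VSS/d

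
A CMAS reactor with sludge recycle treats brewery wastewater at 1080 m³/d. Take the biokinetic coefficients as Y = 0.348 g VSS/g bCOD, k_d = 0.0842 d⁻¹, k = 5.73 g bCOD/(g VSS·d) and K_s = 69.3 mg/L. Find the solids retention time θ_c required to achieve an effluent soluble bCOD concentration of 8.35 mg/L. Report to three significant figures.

At the target effluent, Y k S/(K_s+S) = 0.348×5.73×8.35/77.65 = 0.2144 d⁻¹.
1/θ_c = 0.2144 − 0.0842 = 0.1302 d⁻¹, so θ_c = 7.679 d.

θ_c ≈ 7.68 d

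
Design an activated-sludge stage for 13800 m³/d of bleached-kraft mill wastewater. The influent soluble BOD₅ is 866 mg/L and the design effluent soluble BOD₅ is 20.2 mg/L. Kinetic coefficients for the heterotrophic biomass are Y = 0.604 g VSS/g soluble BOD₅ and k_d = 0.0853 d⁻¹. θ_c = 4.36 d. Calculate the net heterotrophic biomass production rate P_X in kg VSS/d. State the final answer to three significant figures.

P_X ≈ 5140 kg VSS/d

Y_obs = Y / (1 + k_d θ_c) = 0.604 / (1 + 0.0853 × 4.36) = 0.604 / 1.372 = 0.4403.
Q·(S₀ − S) = 13800 × (866 − 20.2) × 10⁻³ = 11672 kg/d removed.
So the net sludge growth is P_X = 0.4403 × 11672 = 5139 kg VSS/d.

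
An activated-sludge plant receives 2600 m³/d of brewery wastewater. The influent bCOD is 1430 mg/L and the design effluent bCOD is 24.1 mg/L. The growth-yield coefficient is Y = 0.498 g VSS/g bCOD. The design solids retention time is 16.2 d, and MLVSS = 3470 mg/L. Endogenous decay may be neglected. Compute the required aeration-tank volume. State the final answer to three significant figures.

Biomass mass balance (decay neglected): V·X = Y·Q·(S₀ − S)·θ_c, so V = 0.498 × 2600 × (1430 − 24.1) × 16.2 / 3470 = 8499 m³.

V ≈ 8500 m³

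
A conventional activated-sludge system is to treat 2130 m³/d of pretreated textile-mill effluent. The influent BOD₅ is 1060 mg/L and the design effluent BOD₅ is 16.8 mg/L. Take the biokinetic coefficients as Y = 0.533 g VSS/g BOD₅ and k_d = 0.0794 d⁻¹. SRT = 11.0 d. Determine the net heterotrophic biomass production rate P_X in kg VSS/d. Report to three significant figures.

P_X ≈ 632 kg VSS/d

Y_obs = Y / (1 + k_d θ_c) = 0.533 / (1 + 0.0794 × 11.0) = 0.533 / 1.873 = 0.2845.
ΔS = 1060 − 16.8 = 1043 mg/L, so the substrate removal rate is 2130 × 1043/1000 = 2222 kg BOD₅/d.
P_X = Y_obs · Q(S₀ − S) = 0.2845 × 2222 = 632.2 kg VSS/d.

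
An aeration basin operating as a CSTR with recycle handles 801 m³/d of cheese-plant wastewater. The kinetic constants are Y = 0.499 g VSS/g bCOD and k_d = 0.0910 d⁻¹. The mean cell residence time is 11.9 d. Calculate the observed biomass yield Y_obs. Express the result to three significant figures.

Y_obs ≈ 0.240 g VSS/g bCOD

Correct the yield for decay: Y_obs = Y/(1 + k_d θ_c) = 0.499 / (1 + 0.0910 × 11.9) = 0.499 / 2.083 = 0.2396.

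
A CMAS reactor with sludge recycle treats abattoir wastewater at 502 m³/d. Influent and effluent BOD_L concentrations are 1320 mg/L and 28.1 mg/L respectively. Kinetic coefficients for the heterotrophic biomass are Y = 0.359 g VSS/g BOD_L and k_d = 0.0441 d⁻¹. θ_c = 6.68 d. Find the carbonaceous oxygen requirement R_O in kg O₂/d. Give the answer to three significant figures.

Y_obs = Y / (1 + k_d θ_c) = 0.359 / (1 + 0.0441 × 6.68) = 0.359 / 1.295 = 0.2773.
Substrate removed = Q·(S₀ − S) = 502 m³/d × (1320 − 28.1) g/m³ = 6.49×10^5 g/d = 648.5 kg/d.
Biomass synthesised: P_X = Y_obs × 648.5 = 179.8 kg VSS/d.
R_O = Q·(S₀ − S) − 1.42·P_X = 648.5 − 1.42 × 179.8 = 393.2 kg O₂/d.

R_O ≈ 393 kg O₂/d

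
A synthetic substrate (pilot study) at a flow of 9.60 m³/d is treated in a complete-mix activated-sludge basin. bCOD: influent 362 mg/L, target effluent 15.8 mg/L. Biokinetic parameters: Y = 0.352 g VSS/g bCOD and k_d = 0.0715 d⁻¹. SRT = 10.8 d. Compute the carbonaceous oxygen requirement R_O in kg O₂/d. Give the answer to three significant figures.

Y_obs = Y / (1 + k_d θ_c) = 0.352 / (1 + 0.0715 × 10.8) = 0.352 / 1.772 = 0.1986.
ΔS = 362 − 15.8 = 346.2 mg/L, so the substrate removal rate is 9.60 × 346.2/1000 = 3.324 kg bCOD/d.
Net sludge production P_X = 0.1986 × 3.324 = 0.6601 kg VSS/d.
R_O = Q·ΔS − 1.42 P_X = 3.324 − 0.9374 = 2.386 kg O₂/d.

R_O ≈ 2.39 kg O₂/d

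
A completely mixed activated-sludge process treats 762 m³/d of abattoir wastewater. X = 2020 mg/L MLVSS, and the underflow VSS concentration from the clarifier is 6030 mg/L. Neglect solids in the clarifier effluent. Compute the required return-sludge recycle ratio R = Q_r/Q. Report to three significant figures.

Solids balance on the clarifier gives (1+R)X = R·X_r, so R = X/(X_r − X) = 2020 / (6030 − 2020) = 0.5037.

R ≈ 0.504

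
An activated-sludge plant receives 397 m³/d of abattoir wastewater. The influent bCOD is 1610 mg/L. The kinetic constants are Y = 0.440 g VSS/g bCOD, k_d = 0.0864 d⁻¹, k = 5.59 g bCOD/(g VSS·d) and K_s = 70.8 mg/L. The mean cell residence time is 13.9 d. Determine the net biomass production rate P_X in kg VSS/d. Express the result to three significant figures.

P_X ≈ 127 kg VSS/d

From the Monod/SRT balance for a CMAS, S = K_s·(1+k_d θ_c)/[θ_c·(Y k − k_d) − 1] = 70.8 × (1 + 0.0864 × 13.9) / [13.9 × (0.440 × 5.59 − 0.0864) − 1] = 155.8 / 31.99 = 4.872 mg/L.
Y_obs = Y / (1 + k_d θ_c) = 0.440 / (1 + 0.0864 × 13.9) = 0.440 / 2.201 = 0.1999.
Substrate removed = Q·(S₀ − S) = 397 m³/d × (1610 − 4.87) g/m³ = 6.37×10^5 g/d = 637.2 kg/d.
So the net sludge growth is P_X = 0.1999 × 637.2 = 127.4 kg VSS/d.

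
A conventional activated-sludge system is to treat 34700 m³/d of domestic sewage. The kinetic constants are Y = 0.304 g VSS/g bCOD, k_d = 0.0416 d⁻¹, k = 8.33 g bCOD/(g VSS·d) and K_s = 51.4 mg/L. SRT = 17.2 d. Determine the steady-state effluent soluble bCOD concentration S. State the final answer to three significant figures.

S ≈ 2.11 mg/L

Effluent substrate depends only on kinetics and SRT: S = K_s(1 + k_d θ_c) / [θ_c(Yk − k_d) − 1] = 51.4 × (1 + 0.0416 × 17.2) / [17.2 × (0.304 × 8.33 − 0.0416) − 1] = 88.18 / 41.84 = 2.107 mg/L.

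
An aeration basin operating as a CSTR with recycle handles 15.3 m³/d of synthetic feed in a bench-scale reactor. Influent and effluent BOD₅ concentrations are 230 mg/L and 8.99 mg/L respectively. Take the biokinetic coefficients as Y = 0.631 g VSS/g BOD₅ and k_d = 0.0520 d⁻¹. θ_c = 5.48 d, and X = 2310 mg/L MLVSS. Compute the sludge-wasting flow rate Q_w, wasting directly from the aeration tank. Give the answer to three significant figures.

Q_w ≈ 0.719 m³/d

From the SRT design equation V = Y Q (S₀−S) θ_c / [X (1 + k_d θ_c)] = 0.631 × 15.3 × (230 − 8.99) × 5.48 / [2310 × (1 + 0.0520 × 5.48)] = 1.17×10^4 / 2968 = 3.939 m³.
Wasting from the aeration tank: Q_w = V / θ_c = 3.939 / 5.48 = 0.7188 m³/d.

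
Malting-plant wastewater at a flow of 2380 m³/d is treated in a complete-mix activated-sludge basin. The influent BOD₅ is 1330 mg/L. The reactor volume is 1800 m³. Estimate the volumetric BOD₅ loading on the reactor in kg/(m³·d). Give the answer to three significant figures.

L_v = Q S₀ / V = 2380 × 1330 × 10⁻³ / 1800 = 1.759 kg/(m³·d).

L_v ≈ 1.76 kg BOD₅/(m³·d)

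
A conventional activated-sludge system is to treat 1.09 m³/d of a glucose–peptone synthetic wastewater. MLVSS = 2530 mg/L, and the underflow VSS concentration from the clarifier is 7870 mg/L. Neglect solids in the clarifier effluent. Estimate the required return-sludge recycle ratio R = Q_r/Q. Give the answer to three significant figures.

R ≈ 0.474

Solids balance on the clarifier gives (1+R)X = R·X_r, so R = X/(X_r − X) = 2530 / (7870 − 2530) = 0.4738.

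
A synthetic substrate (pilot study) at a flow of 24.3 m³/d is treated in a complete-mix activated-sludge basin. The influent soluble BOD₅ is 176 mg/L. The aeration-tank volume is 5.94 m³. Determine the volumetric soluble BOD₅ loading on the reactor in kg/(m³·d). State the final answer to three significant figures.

L_v ≈ 0.720 kg soluble BOD₅/(m³·d)

L_v = Q S₀ / V = 24.3 × 176 × 10⁻³ / 5.940 = 0.7200 kg/(m³·d).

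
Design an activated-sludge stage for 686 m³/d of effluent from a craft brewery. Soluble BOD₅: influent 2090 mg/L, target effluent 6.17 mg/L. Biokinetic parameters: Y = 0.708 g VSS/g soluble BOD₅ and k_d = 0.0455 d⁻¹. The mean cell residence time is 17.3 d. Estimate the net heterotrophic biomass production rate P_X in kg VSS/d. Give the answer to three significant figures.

The observed yield is Y_obs = Y/(1 + k_d·θ_c) = 0.708 / (1 + 0.0455 × 17.3) = 0.708 / 1.787 = 0.3962 g VSS per g soluble BOD₅ removed.
ΔS = 2090 − 6.17 = 2084 mg/L, so the substrate removal rate is 686 × 2084/1000 = 1430 kg soluble BOD₅/d.
So the net sludge growth is P_X = 0.3962 × 1430 = 566.3 kg VSS/d.

P_X ≈ 566 kg VSS/d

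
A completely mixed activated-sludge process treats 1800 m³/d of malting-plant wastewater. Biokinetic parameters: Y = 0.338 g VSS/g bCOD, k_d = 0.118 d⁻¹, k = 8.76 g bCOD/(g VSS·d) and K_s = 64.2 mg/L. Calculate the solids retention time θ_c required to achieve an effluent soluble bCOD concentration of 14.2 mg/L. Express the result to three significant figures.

θ_c ≈ 2.39 d

At the target effluent, Y k S/(K_s+S) = 0.338×8.76×14.2/78.40 = 0.5363 d⁻¹.
Then 1/θ_c = μ − k_d = 0.5363 − 0.118 = 0.4183 d⁻¹, giving θ_c = 2.391 d.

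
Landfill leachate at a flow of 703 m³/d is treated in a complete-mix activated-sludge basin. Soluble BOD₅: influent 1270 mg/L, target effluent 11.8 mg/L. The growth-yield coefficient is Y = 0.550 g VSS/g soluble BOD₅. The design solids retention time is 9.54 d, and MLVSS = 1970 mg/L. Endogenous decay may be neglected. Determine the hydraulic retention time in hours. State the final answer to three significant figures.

V·X = Y·Q·ΔS·θ_c gives V = 0.550 × 703 × (1270 − 11.8) × 9.54 / 1970 = 2356 m³.
Hydraulic retention time τ = V/Q = 2356 / 703 = 3.351 d = 80.43 h.

τ ≈ 80.4 h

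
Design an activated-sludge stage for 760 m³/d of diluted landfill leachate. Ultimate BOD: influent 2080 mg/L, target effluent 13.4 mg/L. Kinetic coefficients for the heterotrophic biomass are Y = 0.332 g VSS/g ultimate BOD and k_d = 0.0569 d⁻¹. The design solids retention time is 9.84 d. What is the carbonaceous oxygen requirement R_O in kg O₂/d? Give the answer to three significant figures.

R_O ≈ 1100 kg O₂/d

The observed yield is Y_obs = Y/(1 + k_d·θ_c) = 0.332 / (1 + 0.0569 × 9.84) = 0.332 / 1.560 = 0.2128 g VSS per g ultimate BOD removed.
Q·(S₀ − S) = 760 × (2080 − 13.4) × 10⁻³ = 1571 kg/d removed.
Biomass synthesised: P_X = Y_obs × 1571 = 334.3 kg VSS/d.
R_O = Q·ΔS − 1.42 P_X = 1571 − 474.7 = 1096 kg O₂/d.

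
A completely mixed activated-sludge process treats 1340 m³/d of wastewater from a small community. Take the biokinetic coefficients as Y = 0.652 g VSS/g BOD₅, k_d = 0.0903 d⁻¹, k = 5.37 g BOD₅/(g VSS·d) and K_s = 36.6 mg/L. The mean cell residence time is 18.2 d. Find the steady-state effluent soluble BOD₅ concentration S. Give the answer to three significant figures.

For a completely mixed reactor with recycle the Lawrence–McCarty relation gives S = K_s·(1 + k_d·θ_c) / [θ_c·(Y·k − k_d) − 1] = 36.6 × (1 + 0.0903 × 18.2) / [18.2 × (0.652 × 5.37 − 0.0903) − 1] = 96.75 / 61.08 = 1.584 mg/L.

S ≈ 1.58 mg/L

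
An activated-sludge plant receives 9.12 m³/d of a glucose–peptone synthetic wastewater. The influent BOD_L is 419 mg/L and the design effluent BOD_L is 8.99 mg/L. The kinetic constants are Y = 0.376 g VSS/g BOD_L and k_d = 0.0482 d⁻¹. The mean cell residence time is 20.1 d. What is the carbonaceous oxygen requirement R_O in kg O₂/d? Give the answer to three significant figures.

Y_obs = Y / (1 + k_d θ_c) = 0.376 / (1 + 0.0482 × 20.1) = 0.376 / 1.969 = 0.1910.
Substrate removed = Q·(S₀ − S) = 9.12 m³/d × (419 − 8.99) g/m³ = 3.74×10^3 g/d = 3.739 kg/d.
P_X = Y_obs·Q·(S₀ − S) = 0.1910 × 3.739 = 0.7141 kg VSS/d.
Carbonaceous O₂ demand = substrate oxidised − cell-mass equivalent = 3.739 − 1.42 × 0.7141 = 2.725 kg O₂/d.

R_O ≈ 2.73 kg O₂/d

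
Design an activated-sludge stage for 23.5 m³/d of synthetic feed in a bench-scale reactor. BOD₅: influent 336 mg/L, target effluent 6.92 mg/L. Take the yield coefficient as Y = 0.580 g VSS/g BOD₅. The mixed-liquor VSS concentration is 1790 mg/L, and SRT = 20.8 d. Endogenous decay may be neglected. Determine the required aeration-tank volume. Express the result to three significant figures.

V ≈ 52.1 m³

Biomass mass balance (decay neglected): V·X = Y·Q·(S₀ − S)·θ_c, so V = 0.580 × 23.5 × (336 − 6.92) × 20.8 / 1790 = 52.12 m³.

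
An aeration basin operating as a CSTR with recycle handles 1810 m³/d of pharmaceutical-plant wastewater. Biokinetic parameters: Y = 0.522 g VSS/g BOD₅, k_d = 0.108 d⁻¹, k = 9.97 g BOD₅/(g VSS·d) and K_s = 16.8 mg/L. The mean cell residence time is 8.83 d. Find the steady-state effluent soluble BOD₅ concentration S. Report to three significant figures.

Effluent substrate depends only on kinetics and SRT: S = K_s(1 + k_d θ_c) / [θ_c(Yk − k_d) − 1] = 16.8 × (1 + 0.108 × 8.83) / [8.83 × (0.522 × 9.97 − 0.108) − 1] = 32.82 / 44.00 = 0.7459 mg/L.

S ≈ 0.746 mg/L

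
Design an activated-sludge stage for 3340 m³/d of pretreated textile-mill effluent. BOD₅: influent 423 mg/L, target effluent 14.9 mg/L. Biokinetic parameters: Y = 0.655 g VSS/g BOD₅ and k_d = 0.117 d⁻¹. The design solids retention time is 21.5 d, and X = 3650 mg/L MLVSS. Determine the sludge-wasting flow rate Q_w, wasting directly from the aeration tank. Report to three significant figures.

Q_w ≈ 69.6 m³/d

Rearranging the biomass balance for a CMAS with decay, V = Y·Q·ΔS·θ_c / [X·(1+k_d θ_c)] = 0.655 × 3340 × (423 − 14.9) × 21.5 / [3650 × (1 + 0.117 × 21.5)] = 1.92×10^7 / 12832 = 1496 m³.
For wasting at MLVSS concentration, Q_w = V/θ_c = 1496/21.5 = 69.58 m³/d.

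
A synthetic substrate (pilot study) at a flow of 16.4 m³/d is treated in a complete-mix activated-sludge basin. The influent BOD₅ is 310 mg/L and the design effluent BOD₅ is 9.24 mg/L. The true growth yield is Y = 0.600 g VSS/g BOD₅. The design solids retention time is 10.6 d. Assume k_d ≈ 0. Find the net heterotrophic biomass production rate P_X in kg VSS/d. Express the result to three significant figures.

P_X ≈ 2.96 kg VSS/d

Since k_d ≈ 0, Y_obs = Y = 0.600 g VSS/g BOD₅.
Mass of BOD₅ removed per day: Q(S₀ − S) = 16.4 × 300.8 g/m³ = 4.932 kg/d.
P_X = Y_obs · Q(S₀ − S) = 0.6000 × 4.932 = 2.959 kg VSS/d.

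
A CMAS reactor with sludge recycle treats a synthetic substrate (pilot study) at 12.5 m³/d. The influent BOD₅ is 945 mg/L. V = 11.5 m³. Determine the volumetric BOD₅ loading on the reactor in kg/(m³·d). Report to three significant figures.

L_v ≈ 1.03 kg BOD₅/(m³·d)

L_v = Q S₀ / V = 12.5 × 945 × 10⁻³ / 11.50 = 1.027 kg/(m³·d).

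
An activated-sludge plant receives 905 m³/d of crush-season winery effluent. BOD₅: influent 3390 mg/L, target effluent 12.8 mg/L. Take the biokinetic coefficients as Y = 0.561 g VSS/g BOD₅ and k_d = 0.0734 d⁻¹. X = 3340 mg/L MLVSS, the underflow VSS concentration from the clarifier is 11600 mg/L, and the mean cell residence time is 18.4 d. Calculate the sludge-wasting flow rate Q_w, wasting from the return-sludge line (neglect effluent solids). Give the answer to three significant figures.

Q_w ≈ 62.9 m³/d

From the SRT design equation V = Y Q (S₀−S) θ_c / [X (1 + k_d θ_c)] = 0.561 × 905 × (3390 − 12.8) × 18.4 / [3340 × (1 + 0.0734 × 18.4)] = 3.15×10^7 / 7851 = 4019 m³.
θ_c = V·X/(Q_w·X_r) when wasting from the recycle, so Q_w = V·X/(θ_c·X_r) = 4019 × 3340 / (18.4 × 11600) = 62.88 m³/d.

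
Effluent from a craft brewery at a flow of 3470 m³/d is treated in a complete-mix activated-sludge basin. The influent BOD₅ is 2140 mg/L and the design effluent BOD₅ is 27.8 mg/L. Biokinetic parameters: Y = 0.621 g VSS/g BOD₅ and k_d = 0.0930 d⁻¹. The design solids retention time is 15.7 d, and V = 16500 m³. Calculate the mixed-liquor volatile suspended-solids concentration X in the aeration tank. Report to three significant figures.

From V·X·(1 + k_d·θ_c) = Y·Q·(S₀ − S)·θ_c: X = 0.621 × 3470 × (2140 − 27.8) × 15.7 / [16500 × (1 + 0.0930 × 15.7)] = 1760 mg/L.

X ≈ 1760 mg/L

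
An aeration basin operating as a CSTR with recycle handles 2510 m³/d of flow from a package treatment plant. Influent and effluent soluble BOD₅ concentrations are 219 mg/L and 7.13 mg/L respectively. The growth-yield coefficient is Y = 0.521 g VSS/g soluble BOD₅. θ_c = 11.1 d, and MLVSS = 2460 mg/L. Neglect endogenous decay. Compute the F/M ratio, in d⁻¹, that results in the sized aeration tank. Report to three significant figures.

V·X = Y·Q·ΔS·θ_c gives V = 0.521 × 2510 × (219 − 7.13) × 11.1 / 2460 = 1250 m³.
F/M = Q·S₀ / (V·X) = 2510 × 219 / (1250 × 2460) = 0.1787 g soluble BOD₅·(g VSS·d)⁻¹.

F/M ≈ 0.179 d⁻¹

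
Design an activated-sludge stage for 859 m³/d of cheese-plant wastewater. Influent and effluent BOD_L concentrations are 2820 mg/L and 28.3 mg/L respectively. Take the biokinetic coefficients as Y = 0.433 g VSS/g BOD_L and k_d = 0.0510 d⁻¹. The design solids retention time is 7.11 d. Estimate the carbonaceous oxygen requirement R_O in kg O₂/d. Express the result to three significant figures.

The observed yield is Y_obs = Y/(1 + k_d·θ_c) = 0.433 / (1 + 0.0510 × 7.11) = 0.433 / 1.363 = 0.3178 g VSS per g BOD_L removed.
ΔS = 2820 − 28.3 = 2792 mg/L, so the substrate removal rate is 859 × 2792/1000 = 2398 kg BOD_L/d.
Net sludge production P_X = 0.3178 × 2398 = 762.0 kg VSS/d.
Carbonaceous O₂ demand = substrate oxidised − cell-mass equivalent = 2398 − 1.42 × 762.0 = 1316 kg O₂/d.

R_O ≈ 1320 kg O₂/d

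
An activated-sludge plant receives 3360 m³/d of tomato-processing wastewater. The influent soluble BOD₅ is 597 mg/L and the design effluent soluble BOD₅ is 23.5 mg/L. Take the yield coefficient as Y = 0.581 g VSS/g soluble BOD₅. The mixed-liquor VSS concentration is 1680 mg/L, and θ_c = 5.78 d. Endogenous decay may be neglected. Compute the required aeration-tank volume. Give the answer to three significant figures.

With k_d = 0 the design equation reduces to V = Y Q (S₀−S) θ_c / X = 0.581 × 3360 × (597 − 23.5) × 5.78 / 1680 = 3852 m³.

V ≈ 3850 m³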